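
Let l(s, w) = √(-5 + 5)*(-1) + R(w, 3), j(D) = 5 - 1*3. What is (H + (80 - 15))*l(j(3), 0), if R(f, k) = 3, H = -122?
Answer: -171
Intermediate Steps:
j(D) = 2 (j(D) = 5 - 3 = 2)
l(s, w) = 3 (l(s, w) = √(-5 + 5)*(-1) + 3 = √0*(-1) + 3 = 0*(-1) + 3 = 0 + 3 = 3)
(H + (80 - 15))*l(j(3), 0) = (-122 + (80 - 15))*3 = (-122 + 65)*3 = -57*3 = -171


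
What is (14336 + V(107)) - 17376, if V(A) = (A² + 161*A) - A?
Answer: 25529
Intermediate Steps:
V(A) = A² + 160*A
(14336 + V(107)) - 17376 = (14336 + 107*(160 + 107)) - 17376 = (14336 + 107*267) - 17376 = (14336 + 28569) - 17376 = 42905 - 17376 = 25529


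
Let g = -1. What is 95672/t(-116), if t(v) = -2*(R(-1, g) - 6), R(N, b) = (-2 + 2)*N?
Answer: 23918/3 ≈ 7972.7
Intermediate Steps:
R(N, b) = 0 (R(N, b) = 0*N = 0)
t(v) = 12 (t(v) = -2*(0 - 6) = -2*(-6) = 12)
95672/t(-116) = 95672/12 = 95672*(1/12) = 23918/3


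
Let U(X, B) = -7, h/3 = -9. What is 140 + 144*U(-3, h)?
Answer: -868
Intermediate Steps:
h = -27 (h = 3*(-9) = -27)
140 + 144*U(-3, h) = 140 + 144*(-7) = 140 - 1008 = -868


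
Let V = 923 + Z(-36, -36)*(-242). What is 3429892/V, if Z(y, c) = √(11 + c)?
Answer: 3165790316/2316029 + 4150169320*I/2316029 ≈ 1366.9 + 1791.9*I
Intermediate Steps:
V = 923 - 1210*I (V = 923 + √(11 - 36)*(-242) = 923 + √(-25)*(-242) = 923 + (5*I)*(-242) = 923 - 1210*I ≈ 923.0 - 1210.0*I)
3429892/V = 3429892/(923 - 1210*I) = 3429892*((923 + 1210*I)/2316029) = 3429892*(923 + 1210*I)/2316029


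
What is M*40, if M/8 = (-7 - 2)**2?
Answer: 25920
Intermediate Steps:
M = 648 (M = 8*(-7 - 2)**2 = 8*(-9)**2 = 8*81 = 648)
M*40 = 648*40 = 25920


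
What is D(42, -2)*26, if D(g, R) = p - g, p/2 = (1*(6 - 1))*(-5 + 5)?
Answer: -1092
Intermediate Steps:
p = 0 (p = 2*((1*(6 - 1))*(-5 + 5)) = 2*((1*5)*0) = 2*(5*0) = 2*0 = 0)
D(g, R) = -g (D(g, R) = 0 - g = -g)
D(42, -2)*26 = -1*42*26 = -42*26 = -1092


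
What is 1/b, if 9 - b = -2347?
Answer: 1/2356 ≈ 0.00042445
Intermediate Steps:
b = 2356 (b = 9 - 1*(-2347) = 9 + 2347 = 2356)
1/b = 1/2356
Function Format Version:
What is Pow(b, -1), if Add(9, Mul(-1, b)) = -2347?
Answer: Rational(1, 2356) ≈ 0.00042445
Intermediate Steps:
b = 2356 (b = Add(9, Mul(-1, -2347)) = Add(9, 2347) = 2356)
Pow(b, -1) = Pow(2356, -1) = Rational(1, 2356)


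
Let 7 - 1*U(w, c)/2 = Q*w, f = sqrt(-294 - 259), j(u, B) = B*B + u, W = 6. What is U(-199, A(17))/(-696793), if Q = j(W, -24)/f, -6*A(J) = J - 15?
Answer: -14/696793 + 231636*I*sqrt(553)/385326529 ≈ -2.0092e-5 + 0.014136*I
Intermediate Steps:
j(u, B) = u + B**2 (j(u, B) = B**2 + u = u + B**2)
f = I*sqrt(553) (f = sqrt(-553) = I*sqrt(553) ≈ 23.516*I)
A(J) = 5/2 - J/6 (A(J) = -(J - 15)/6 = -(-15 + J)/6 = 5/2 - J/6)
Q = -582*I*sqrt(553)/553 (Q = (6 + (-24)**2)/((I*sqrt(553))) = (6 + 576)*(-I*sqrt(553)/553) = 582*(-I*sqrt(553)/553) = -582*I*sqrt(553)/553 ≈ -24.749*I)
U(w, c) = 14 + 1164*I*w*sqrt(553)/553 (U(w, c) = 14 - 2*(-582*I*sqrt(553)/553)*w = 14 - (-1164)*I*w*sqrt(553)/553 = 14 + 1164*I*w*sqrt(553)/553)
U(-199, A(17))/(-696793) = (14 + (1164/553)*I*(-199)*sqrt(553))/(-696793) = (14 - 231636*I*sqrt(553)/553)*(-1/696793) = -14/696793 + 231636*I*sqrt(553)/385326529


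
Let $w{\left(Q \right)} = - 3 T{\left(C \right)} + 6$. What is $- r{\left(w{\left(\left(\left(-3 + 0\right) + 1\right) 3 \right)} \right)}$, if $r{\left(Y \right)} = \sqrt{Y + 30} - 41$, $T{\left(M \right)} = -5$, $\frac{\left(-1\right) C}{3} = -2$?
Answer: $41 - \sqrt{51} \approx 33.859$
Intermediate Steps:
$C = 6$ ($C = \left(-3\right) \left(-2\right) = 6$)
$w{\left(Q \right)} = 21$ ($w{\left(Q \right)} = \left(-3\right) \left(-5\right) + 6 = 15 + 6 = 21$)
$r{\left(Y \right)} = -41 + \sqrt{30 + Y}$ ($r{\left(Y \right)} = \sqrt{30 + Y} - 41 = -41 + \sqrt{30 + Y}$)
$- r{\left(w{\left(\left(\left(-3 + 0\right) + 1\right) 3 \right)} \right)} = - (-41 + \sqrt{30 + 21}) = - (-41 + \sqrt{51}) = 41 - \sqrt{51}$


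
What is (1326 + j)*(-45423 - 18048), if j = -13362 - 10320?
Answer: 1418957676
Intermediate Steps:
j = -23682
(1326 + j)*(-45423 - 18048) = (1326 - 23682)*(-45423 - 18048) = -22356*(-63471) = 1418957676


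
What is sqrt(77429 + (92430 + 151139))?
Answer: sqrt(320998) ≈ 566.57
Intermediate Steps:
sqrt(77429 + (92430 + 151139)) = sqrt(77429 + 243569) = sqrt(320998)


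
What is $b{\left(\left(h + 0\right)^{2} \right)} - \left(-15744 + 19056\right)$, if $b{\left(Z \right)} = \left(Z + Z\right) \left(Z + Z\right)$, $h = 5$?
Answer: $-812$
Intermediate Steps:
$b{\left(Z \right)} = 4 Z^{2}$ ($b{\left(Z \right)} = 2 Z 2 Z = 4 Z^{2}$)
$b{\left(\left(h + 0\right)^{2} \right)} - \left(-15744 + 19056\right) = 4 \left(\left(5 + 0\right)^{2}\right)^{2} - \left(-15744 + 19056\right) = 4 \left(5^{2}\right)^{2} - 3312 = 4 \cdot 25^{2} - 3312 = 4 \cdot 625 - 3312 = 2500 - 3312 = -812$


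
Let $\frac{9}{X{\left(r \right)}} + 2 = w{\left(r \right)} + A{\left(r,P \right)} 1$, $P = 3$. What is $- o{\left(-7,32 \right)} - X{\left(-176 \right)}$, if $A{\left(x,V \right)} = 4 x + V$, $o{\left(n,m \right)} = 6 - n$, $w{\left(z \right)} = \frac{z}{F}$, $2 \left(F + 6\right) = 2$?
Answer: $- \frac{4818}{371} \approx -12.987$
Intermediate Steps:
$F = -5$ ($F = -6 + \frac{1}{2} \cdot 2 = -6 + 1 = -5$)
$w{\left(z \right)} = - \frac{z}{5}$ ($w{\left(z \right)} = \frac{z}{-5} = z \left(- \frac{1}{5}\right) = - \frac{z}{5}$)
$A{\left(x,V \right)} = V + 4 x$
$X{\left(r \right)} = \frac{9}{1 + \frac{19 r}{5}}$ ($X{\left(r \right)} = \frac{9}{-2 - \left(\frac{r}{5} - \left(3 + 4 r\right) 1\right)} = \frac{9}{-2 + \left(- \frac{r}{5} + \left(3 + 4 r\right)\right)} = \frac{9}{-2 + \left(3 + \frac{19 r}{5}\right)} = \frac{9}{1 + \frac{19 r}{5}}$)
$- o{\left(-7,32 \right)} - X{\left(-176 \right)} = - (6 - -7) - \frac{45}{5 + 19 \left(-176\right)} = - (6 + 7) - \frac{45}{5 - 3344} = \left(-1\right) 13 - \frac{45}{-3339} = -13 - 45 \left(- \frac{1}{3339}\right) = -13 - - \frac{5}{371} = -13 + \frac{5}{371} = - \frac{4818}{371}$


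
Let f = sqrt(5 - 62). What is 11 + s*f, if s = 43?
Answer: 11 + 43*I*sqrt(57) ≈ 11.0 + 324.64*I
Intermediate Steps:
f = I*sqrt(57) (f = sqrt(-57) = I*sqrt(57) ≈ 7.5498*I)
11 + s*f = 11 + 43*(I*sqrt(57)) = 11 + 43*I*sqrt(57)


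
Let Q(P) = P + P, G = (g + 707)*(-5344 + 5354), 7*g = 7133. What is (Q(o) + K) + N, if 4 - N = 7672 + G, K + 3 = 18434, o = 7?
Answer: -6483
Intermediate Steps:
g = 1019 (g = (⅐)*7133 = 1019)
K = 18431 (K = -3 + 18434 = 18431)
G = 17260 (G = (1019 + 707)*(-5344 + 5354) = 1726*10 = 17260)
N = -24928 (N = 4 - (7672 + 17260) = 4 - 1*24932 = 4 - 24932 = -24928)
Q(P) = 2*P
(Q(o) + K) + N = (2*7 + 18431) - 24928 = (14 + 18431) - 24928 = 18445 - 24928 = -6483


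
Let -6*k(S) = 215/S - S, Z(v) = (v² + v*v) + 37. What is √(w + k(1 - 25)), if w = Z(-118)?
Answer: √4015079/12 ≈ 166.98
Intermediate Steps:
Z(v) = 37 + 2*v² (Z(v) = (v² + v²) + 37 = 2*v² + 37 = 37 + 2*v²)
k(S) = -215/(6*S) + S/6 (k(S) = -(215/S - S)/6 = -(-S + 215/S)/6 = -215/(6*S) + S/6)
w = 27885 (w = 37 + 2*(-118)² = 37 + 2*13924 = 37 + 27848 = 27885)
√(w + k(1 - 25)) = √(27885 + (-215 + (1 - 25)²)/(6*(1 - 25))) = √(27885 + (⅙)*(-215 + (-24)²)/(-24)) = √(27885 + (⅙)*(-1/24)*(-215 + 576)) = √(27885 + (⅙)*(-1/24)*361) = √(27885 - 361/144) = √(4015079/144) = √4015079/12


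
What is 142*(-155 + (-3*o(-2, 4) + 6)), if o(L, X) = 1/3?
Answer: -21300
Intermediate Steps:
o(L, X) = 1/3
142*(-155 + (-3*o(-2, 4) + 6)) = 142*(-155 + (-3*1/3 + 6)) = 142*(-155 + (-1 + 6)) = 142*(-155 + 5) = 142*(-150) = -21300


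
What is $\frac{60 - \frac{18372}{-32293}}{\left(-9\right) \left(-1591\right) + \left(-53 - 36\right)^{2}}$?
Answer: $\frac{122247}{44887270} \approx 0.0027234$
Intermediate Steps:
$\frac{60 - \frac{18372}{-32293}}{\left(-9\right) \left(-1591\right) + \left(-53 - 36\right)^{2}} = \frac{60 - - \frac{18372}{32293}}{14319 + \left(-89\right)^{2}} = \frac{60 + \frac{18372}{32293}}{14319 + 7921} = \frac{1955952}{32293 \cdot 22240} = \frac{1955952}{32293} \cdot \frac{1}{22240} = \frac{122247}{44887270}$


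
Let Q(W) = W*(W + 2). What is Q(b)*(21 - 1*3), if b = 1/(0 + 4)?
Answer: 81/8 ≈ 10.125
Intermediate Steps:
b = ¼ (b = 1/4 = ¼ ≈ 0.25000)
Q(W) = W*(2 + W)
Q(b)*(21 - 1*3) = ((2 + ¼)/4)*(21 - 1*3) = ((¼)*(9/4))*(21 - 3) = (9/16)*18 = 81/8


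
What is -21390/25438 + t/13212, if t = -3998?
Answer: -4177237/3653118 ≈ -1.1435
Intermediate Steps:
-21390/25438 + t/13212 = -21390/25438 - 3998/13212 = -21390*1/25438 - 3998*1/13212 = -465/553 - 1999/6606 = -4177237/3653118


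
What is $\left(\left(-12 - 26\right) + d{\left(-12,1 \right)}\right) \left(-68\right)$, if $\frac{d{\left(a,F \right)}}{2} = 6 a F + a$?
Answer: $14008$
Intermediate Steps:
$d{\left(a,F \right)} = 2 a + 12 F a$ ($d{\left(a,F \right)} = 2 \left(6 a F + a\right) = 2 \left(6 F a + a\right) = 2 \left(a + 6 F a\right) = 2 a + 12 F a$)
$\left(\left(-12 - 26\right) + d{\left(-12,1 \right)}\right) \left(-68\right) = \left(\left(-12 - 26\right) + 2 \left(-12\right) \left(1 + 6 \cdot 1\right)\right) \left(-68\right) = \left(-38 + 2 \left(-12\right) \left(1 + 6\right)\right) \left(-68\right) = \left(-38 + 2 \left(-12\right) 7\right) \left(-68\right) = \left(-38 - 168\right) \left(-68\right) = \left(-206\right) \left(-68\right) = 14008$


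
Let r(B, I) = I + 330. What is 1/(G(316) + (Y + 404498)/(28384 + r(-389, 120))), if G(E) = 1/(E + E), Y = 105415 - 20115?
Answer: 9111544/154790585 ≈ 0.058864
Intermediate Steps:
r(B, I) = 330 + I
Y = 85300
G(E) = 1/(2*E)
1/(G(316) + (Y + 404498)/(28384 + r(-389, 120))) = 1/((½)/316 + (85300 + 404498)/(28384 + (330 + 120))) = 1/((½)*(1/316) + 489798/(28384 + 450)) = 1/(1/632 + 489798/28834) = 1/(1/632 + 489798*(1/28834)) = 1/(1/632 + 244899/14417) = 1/(154790585/9111544) = 9111544/154790585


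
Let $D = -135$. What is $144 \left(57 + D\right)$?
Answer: $-11232$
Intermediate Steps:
$144 \left(57 + D\right) = 144 \left(57 - 135\right) = 144 \left(-78\right) = -11232$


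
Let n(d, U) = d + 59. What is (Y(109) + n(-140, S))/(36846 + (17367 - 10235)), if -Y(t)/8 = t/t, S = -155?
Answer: -89/43978 ≈ -0.0020237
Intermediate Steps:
Y(t) = -8 (Y(t) = -8*t/t = -8*1 = -8)
n(d, U) = 59 + d
(Y(109) + n(-140, S))/(36846 + (17367 - 10235)) = (-8 + (59 - 140))/(36846 + (17367 - 10235)) = (-8 - 81)/(36846 + 7132) = -89/43978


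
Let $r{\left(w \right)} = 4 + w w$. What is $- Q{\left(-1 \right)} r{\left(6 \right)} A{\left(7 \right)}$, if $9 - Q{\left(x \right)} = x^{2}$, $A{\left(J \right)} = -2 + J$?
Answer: $-1600$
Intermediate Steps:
$r{\left(w \right)} = 4 + w^{2}$
$Q{\left(x \right)} = 9 - x^{2}$
$- Q{\left(-1 \right)} r{\left(6 \right)} A{\left(7 \right)} = - \left(9 - \left(-1\right)^{2}\right) \left(4 + 6^{2}\right) \left(-2 + 7\right) = - \left(9 - 1\right) \left(4 + 36\right) 5 = - \left(9 - 1\right) 40 \cdot 5 = - 8 \cdot 40 \cdot 5 = - 320 \cdot 5 = \left(-1\right) 1600 = -1600$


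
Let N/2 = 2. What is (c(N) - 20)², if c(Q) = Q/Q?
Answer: 361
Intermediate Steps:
N = 4 (N = 2*2 = 4)
c(Q) = 1
(c(N) - 20)² = (1 - 20)² = (-19)² = 361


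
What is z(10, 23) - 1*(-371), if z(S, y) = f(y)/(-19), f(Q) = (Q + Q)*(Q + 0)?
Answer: 5991/19 ≈ 315.32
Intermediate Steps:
f(Q) = 2*Q**2 (f(Q) = (2*Q)*Q = 2*Q**2)
z(S, y) = -2*y**2/19 (z(S, y) = (2*y**2)/(-19) = (2*y**2)*(-1/19) = -2*y**2/19)
z(10, 23) - 1*(-371) = -2/19*23**2 - 1*(-371) = -2/19*529 + 371 = -1058/19 + 371 = 5991/19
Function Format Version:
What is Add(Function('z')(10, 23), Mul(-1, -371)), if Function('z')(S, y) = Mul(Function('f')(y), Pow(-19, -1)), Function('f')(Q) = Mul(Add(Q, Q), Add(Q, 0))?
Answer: Rational(5991, 19) ≈ 315.32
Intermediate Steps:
Function('f')(Q) = Mul(2, Pow(Q, 2)) (Function('f')(Q) = Mul(Mul(2, Q), Q) = Mul(2, Pow(Q, 2)))
Function('z')(S, y) = Mul(Rational(-2, 19), Pow(y, 2)) (Function('z')(S, y) = Mul(Mul(2, Pow(y, 2)), Pow(-19, -1)) = Mul(Mul(2, Pow(y, 2)), Rational(-1, 19)) = Mul(Rational(-2, 19), Pow(y, 2)))
Add(Function('z')(10, 23), Mul(-1, -371)) = Add(Mul(Rational(-2, 19), Pow(23, 2)), Mul(-1, -371)) = Add(Mul(Rational(-2, 19), 529), 371) = Add(Rational(-1058, 19), 371) = Rational(5991, 19)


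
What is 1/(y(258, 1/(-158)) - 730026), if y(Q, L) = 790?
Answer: -1/729236 ≈ -1.3713e-6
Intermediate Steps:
1/(y(258, 1/(-158)) - 730026) = 1/(790 - 730026) = 1/(-729236) = -1/729236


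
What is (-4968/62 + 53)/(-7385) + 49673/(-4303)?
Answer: -874482264/75777485 ≈ -11.540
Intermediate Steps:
(-4968/62 + 53)/(-7385) + 49673/(-4303) = (-4968/62 + 53)*(-1/7385) + 49673*(-1/4303) = (-69*36/31 + 53)*(-1/7385) - 3821/331 = (-2484/31 + 53)*(-1/7385) - 3821/331 = -841/31*(-1/7385) - 3821/331 = 841/228935 - 3821/331 = -874482264/75777485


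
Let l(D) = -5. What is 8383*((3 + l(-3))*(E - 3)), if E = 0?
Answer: 50298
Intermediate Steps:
8383*((3 + l(-3))*(E - 3)) = 8383*((3 - 5)*(0 - 3)) = 8383*(-2*(-3)) = 8383*6 = 50298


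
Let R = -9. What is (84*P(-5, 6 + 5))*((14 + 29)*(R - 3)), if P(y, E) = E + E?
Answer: -953568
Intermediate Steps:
P(y, E) = 2*E
(84*P(-5, 6 + 5))*((14 + 29)*(R - 3)) = (84*(2*(6 + 5)))*((14 + 29)*(-9 - 3)) = (84*(2*11))*(43*(-12)) = (84*22)*(-516) = 1848*(-516) = -953568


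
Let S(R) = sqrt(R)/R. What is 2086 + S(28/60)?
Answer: 2086 + sqrt(105)/7 ≈ 2087.5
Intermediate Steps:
S(R) = 1/sqrt(R)
2086 + S(28/60) = 2086 + 1/sqrt(28/60) = 2086 + 1/sqrt(28*(1/60)) = 2086 + 1/sqrt(7/15) = 2086 + sqrt(105)/7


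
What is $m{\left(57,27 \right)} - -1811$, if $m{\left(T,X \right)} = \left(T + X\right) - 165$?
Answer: $1730$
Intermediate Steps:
$m{\left(T,X \right)} = -165 + T + X$
$m{\left(57,27 \right)} - -1811 = \left(-165 + 57 + 27\right) - -1811 = -81 + 1811 = 1730$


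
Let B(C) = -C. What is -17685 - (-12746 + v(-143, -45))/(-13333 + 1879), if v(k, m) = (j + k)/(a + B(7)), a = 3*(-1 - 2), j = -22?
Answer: -3241227611/183264 ≈ -17686.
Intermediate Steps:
a = -9 (a = 3*(-3) = -9)
v(k, m) = 11/8 - k/16 (v(k, m) = (-22 + k)/(-9 - 1*7) = (-22 + k)/(-9 - 7) = (-22 + k)/(-16) = (-22 + k)*(-1/16) = 11/8 - k/16)
-17685 - (-12746 + v(-143, -45))/(-13333 + 1879) = -17685 - (-12746 + (11/8 - 1/16*(-143)))/(-13333 + 1879) = -17685 - (-12746 + (11/8 + 143/16))/(-11454) = -17685 - (-12746 + 165/16)*(-1)/11454 = -17685 - (-203771)*(-1)/(16*11454) = -17685 - 1*203771/183264 = -17685 - 203771/183264 = -3241227611/183264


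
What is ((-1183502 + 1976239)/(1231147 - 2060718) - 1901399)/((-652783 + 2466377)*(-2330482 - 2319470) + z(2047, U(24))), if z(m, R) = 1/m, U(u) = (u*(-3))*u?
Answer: 3228827799472602/14320558128541508845885 ≈ 2.2547e-7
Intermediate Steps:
U(u) = -3*u² (U(u) = (-3*u)*u = -3*u²)
((-1183502 + 1976239)/(1231147 - 2060718) - 1901399)/((-652783 + 2466377)*(-2330482 - 2319470) + z(2047, U(24))) = ((-1183502 + 1976239)/(1231147 - 2060718) - 1901399)/((-652783 + 2466377)*(-2330482 - 2319470) + 1/2047) = (792737/(-829571) - 1901399)/(1813594*(-4649952) + 1/2047) = (792737*(-1/829571) - 1901399)/(-8433125047488 + 1/2047) = (-792737/829571 - 1901399)/(-17262606972207935/2047) = -1577346262566/829571*(-2047/17262606972207935) = 3228827799472602/14320558128541508845885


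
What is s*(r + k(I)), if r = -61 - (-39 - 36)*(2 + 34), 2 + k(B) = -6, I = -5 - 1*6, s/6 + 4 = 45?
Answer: 647226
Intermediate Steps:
s = 246 (s = -24 + 6*45 = -24 + 270 = 246)
I = -11 (I = -5 - 6 = -11)
k(B) = -8 (k(B) = -2 - 6 = -8)
r = 2639 (r = -61 - (-75)*36 = -61 - 1*(-2700) = -61 + 2700 = 2639)
s*(r + k(I)) = 246*(2639 - 8) = 246*2631 = 647226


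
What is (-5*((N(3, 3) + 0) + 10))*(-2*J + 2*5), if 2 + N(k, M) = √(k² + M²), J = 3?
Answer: -160 - 60*√2 ≈ -244.85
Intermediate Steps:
N(k, M) = -2 + √(M² + k²) (N(k, M) = -2 + √(k² + M²) = -2 + √(M² + k²))
(-5*((N(3, 3) + 0) + 10))*(-2*J + 2*5) = (-5*(((-2 + √(3² + 3²)) + 0) + 10))*(-2*3 + 2*5) = (-5*(((-2 + √(9 + 9)) + 0) + 10))*(-6 + 10) = -5*(((-2 + √18) + 0) + 10)*4 = -5*(((-2 + 3*√2) + 0) + 10)*4 = -5*((-2 + 3*√2) + 10)*4 = -5*(8 + 3*√2)*4 = (-40 - 15*√2)*4 = -160 - 60*√2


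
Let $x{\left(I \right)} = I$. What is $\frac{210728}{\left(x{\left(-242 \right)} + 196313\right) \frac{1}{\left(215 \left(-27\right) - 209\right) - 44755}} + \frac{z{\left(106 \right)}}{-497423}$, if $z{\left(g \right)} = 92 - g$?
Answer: $- \frac{1773885002679314}{32510075011} \approx -54564.0$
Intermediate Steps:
$\frac{210728}{\left(x{\left(-242 \right)} + 196313\right) \frac{1}{\left(215 \left(-27\right) - 209\right) - 44755}} + \frac{z{\left(106 \right)}}{-497423} = \frac{210728}{\left(-242 + 196313\right) \frac{1}{\left(215 \left(-27\right) - 209\right) - 44755}} + \frac{92 - 106}{-497423} = \frac{210728}{196071 \frac{1}{\left(-5805 - 209\right) - 44755}} + \left(92 - 106\right) \left(- \frac{1}{497423}\right) = \frac{210728}{196071 \frac{1}{-6014 - 44755}} - - \frac{14}{497423} = \frac{210728}{196071 \frac{1}{-50769}} + \frac{14}{497423} = \frac{210728}{196071 \left(- \frac{1}{50769}\right)} + \frac{14}{497423} = \frac{210728}{- \frac{65357}{16923}} + \frac{14}{497423} = 210728 \left(- \frac{16923}{65357}\right) + \frac{14}{497423} = - \frac{3566149944}{65357} + \frac{14}{497423} = - \frac{1773885002679314}{32510075011}$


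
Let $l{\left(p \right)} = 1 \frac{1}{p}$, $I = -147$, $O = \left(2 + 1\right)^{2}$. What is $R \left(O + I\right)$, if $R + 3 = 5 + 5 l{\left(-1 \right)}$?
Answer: $414$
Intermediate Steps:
$O = 9$ ($O = 3^{2} = 9$)
$l{\left(p \right)} = \frac{1}{p}$
$R = -3$ ($R = -3 + \left(5 + \frac{5}{-1}\right) = -3 + \left(5 + 5 \left(-1\right)\right) = -3 + \left(5 - 5\right) = -3 + 0 = -3$)
$R \left(O + I\right) = - 3 \left(9 - 147\right) = \left(-3\right) \left(-138\right) = 414$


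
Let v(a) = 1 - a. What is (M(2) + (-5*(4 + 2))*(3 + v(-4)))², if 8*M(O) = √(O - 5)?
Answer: (1920 - I*√3)²/64 ≈ 57600.0 - 103.92*I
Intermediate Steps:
M(O) = √(-5 + O)/8 (M(O) = √(O - 5)/8 = √(-5 + O)/8)
(M(2) + (-5*(4 + 2))*(3 + v(-4)))² = (√(-5 + 2)/8 + (-5*(4 + 2))*(3 + (1 - 1*(-4))))² = (√(-3)/8 + (-5*6)*(3 + (1 + 4)))² = ((I*√3)/8 - 30*(3 + 5))² = (I*√3/8 - 30*8)² = (I*√3/8 - 240)² = (-240 + I*√3/8)²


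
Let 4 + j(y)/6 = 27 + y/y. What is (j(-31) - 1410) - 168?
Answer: -1434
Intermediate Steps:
j(y) = 144 (j(y) = -24 + 6*(27 + y/y) = -24 + 6*(27 + 1) = -24 + 6*28 = -24 + 168 = 144)
(j(-31) - 1410) - 168 = (144 - 1410) - 168 = -1266 - 168 = -1434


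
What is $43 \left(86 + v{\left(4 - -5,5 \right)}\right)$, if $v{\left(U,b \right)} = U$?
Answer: $4085$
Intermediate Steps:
$43 \left(86 + v{\left(4 - -5,5 \right)}\right) = 43 \left(86 + \left(4 - -5\right)\right) = 43 \left(86 + \left(4 + 5\right)\right) = 43 \left(86 + 9\right) = 43 \cdot 95 = 4085$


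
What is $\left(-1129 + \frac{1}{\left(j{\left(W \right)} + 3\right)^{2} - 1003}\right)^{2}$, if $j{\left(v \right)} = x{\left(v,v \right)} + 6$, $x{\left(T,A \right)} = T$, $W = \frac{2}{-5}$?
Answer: $\frac{687602671508041}{539447076} \approx 1.2746 \cdot 10^{6}$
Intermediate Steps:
$W = - \frac{2}{5}$ ($W = 2 \left(- \frac{1}{5}\right) = - \frac{2}{5} \approx -0.4$)
$j{\left(v \right)} = 6 + v$ ($j{\left(v \right)} = v + 6 = 6 + v$)
$\left(-1129 + \frac{1}{\left(j{\left(W \right)} + 3\right)^{2} - 1003}\right)^{2} = \left(-1129 + \frac{1}{\left(\left(6 - \frac{2}{5}\right) + 3\right)^{2} - 1003}\right)^{2} = \left(-1129 + \frac{1}{\left(\frac{28}{5} + 3\right)^{2} - 1003}\right)^{2} = \left(-1129 + \frac{1}{\left(\frac{43}{5}\right)^{2} - 1003}\right)^{2} = \left(-1129 + \frac{1}{\frac{1849}{25} - 1003}\right)^{2} = \left(-1129 + \frac{1}{- \frac{23226}{25}}\right)^{2} = \left(-1129 - \frac{25}{23226}\right)^{2} = \left(- \frac{26222179}{23226}\right)^{2} = \frac{687602671508041}{539447076}$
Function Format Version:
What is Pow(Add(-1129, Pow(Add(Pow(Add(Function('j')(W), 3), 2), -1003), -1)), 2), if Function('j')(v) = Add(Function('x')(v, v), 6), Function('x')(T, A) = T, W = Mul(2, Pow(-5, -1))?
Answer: Rational(687602671508041, 539447076) ≈ 1.2746e+6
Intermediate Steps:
W = Rational(-2, 5) (W = Mul(2, Rational(-1, 5)) = Rational(-2, 5) ≈ -0.40000)
Function('j')(v) = Add(6, v) (Function('j')(v) = Add(v, 6) = Add(6, v))
Pow(Add(-1129, Pow(Add(Pow(Add(Function('j')(W), 3), 2), -1003), -1)), 2) = Pow(Add(-1129, Pow(Add(Pow(Add(Add(6, Rational(-2, 5)), 3), 2), -1003), -1)), 2) = Pow(Add(-1129, Pow(Add(Pow(Add(Rational(28, 5), 3), 2), -1003), -1)), 2) = Pow(Add(-1129, Pow(Add(Pow(Rational(43, 5), 2), -1003), -1)), 2) = Pow(Add(-1129, Pow(Add(Rational(1849, 25), -1003), -1)), 2) = Pow(Add(-1129, Pow(Rational(-23226, 25), -1)), 2) = Pow(Add(-1129, Rational(-25, 23226)), 2) = Pow(Rational(-26222179, 23226), 2) = Rational(687602671508041, 539447076)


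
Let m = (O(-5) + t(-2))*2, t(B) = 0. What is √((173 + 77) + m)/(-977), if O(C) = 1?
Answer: -6*√7/977 ≈ -0.016248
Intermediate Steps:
m = 2 (m = (1 + 0)*2 = 1*2 = 2)
√((173 + 77) + m)/(-977) = √((173 + 77) + 2)/(-977) = √(250 + 2)*(-1/977) = √252*(-1/977) = (6*√7)*(-1/977) = -6*√7/977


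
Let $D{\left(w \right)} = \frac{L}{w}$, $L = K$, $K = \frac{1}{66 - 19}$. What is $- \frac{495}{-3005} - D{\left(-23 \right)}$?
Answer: $\frac{107620}{649681} \approx 0.16565$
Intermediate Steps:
$K = \frac{1}{47} \approx 0.021277$
$L = \frac{1}{47} \approx 0.021277$
$D{\left(w \right)} = \frac{1}{47 w}$
$- \frac{495}{-3005} - D{\left(-23 \right)} = - \frac{495}{-3005} - \frac{1}{47 \left(-23\right)} = \left(-495\right) \left(- \frac{1}{3005}\right) - \frac{1}{47} \left(- \frac{1}{23}\right) = \frac{99}{601} - - \frac{1}{1081} = \frac{99}{601} + \frac{1}{1081} = \frac{107620}{649681}$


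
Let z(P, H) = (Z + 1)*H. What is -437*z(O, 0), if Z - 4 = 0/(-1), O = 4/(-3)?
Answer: 0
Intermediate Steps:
O = -4/3 (O = 4*(-⅓) = -4/3 ≈ -1.3333)
Z = 4 (Z = 4 + 0/(-1) = 4 + 0*(-1) = 4 + 0 = 4)
z(P, H) = 5*H (z(P, H) = (4 + 1)*H = 5*H)
-437*z(O, 0) = -2185*0 = -437*0 = 0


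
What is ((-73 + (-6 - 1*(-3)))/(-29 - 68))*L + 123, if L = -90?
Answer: 5091/97 ≈ 52.485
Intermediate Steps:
((-73 + (-6 - 1*(-3)))/(-29 - 68))*L + 123 = ((-73 + (-6 - 1*(-3)))/(-29 - 68))*(-90) + 123 = ((-73 + (-6 + 3))/(-97))*(-90) + 123 = ((-73 - 3)*(-1/97))*(-90) + 123 = -76*(-1/97)*(-90) + 123 = (76/97)*(-90) + 123 = -6840/97 + 123 = 5091/97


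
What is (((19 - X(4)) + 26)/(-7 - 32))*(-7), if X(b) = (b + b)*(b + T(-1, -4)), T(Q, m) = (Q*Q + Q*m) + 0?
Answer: -63/13 ≈ -4.8462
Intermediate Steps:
T(Q, m) = Q² + Q*m (T(Q, m) = (Q² + Q*m) + 0 = Q² + Q*m)
X(b) = 2*b*(5 + b) (X(b) = (b + b)*(b - (-1 - 4)) = (2*b)*(b - 1*(-5)) = (2*b)*(b + 5) = (2*b)*(5 + b) = 2*b*(5 + b))
(((19 - X(4)) + 26)/(-7 - 32))*(-7) = (((19 - 2*4*(5 + 4)) + 26)/(-7 - 32))*(-7) = (((19 - 2*4*9) + 26)/(-39))*(-7) = (((19 - 1*72) + 26)*(-1/39))*(-7) = (((19 - 72) + 26)*(-1/39))*(-7) = ((-53 + 26)*(-1/39))*(-7) = -27*(-1/39)*(-7) = (9/13)*(-7) = -63/13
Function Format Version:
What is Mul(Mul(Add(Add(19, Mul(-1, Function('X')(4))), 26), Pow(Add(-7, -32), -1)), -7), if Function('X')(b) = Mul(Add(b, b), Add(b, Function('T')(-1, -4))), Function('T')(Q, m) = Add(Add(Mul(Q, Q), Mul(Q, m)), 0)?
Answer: Rational(-63, 13) ≈ -4.8462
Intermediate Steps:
Function('T')(Q, m) = Add(Pow(Q, 2), Mul(Q, m)) (Function('T')(Q, m) = Add(Add(Pow(Q, 2), Mul(Q, m)), 0) = Add(Pow(Q, 2), Mul(Q, m)))
Function('X')(b) = Mul(2, b, Add(5, b)) (Function('X')(b) = Mul(Add(b, b), Add(b, Mul(-1, Add(-1, -4)))) = Mul(Mul(2, b), Add(b, Mul(-1, -5))) = Mul(Mul(2, b), Add(b, 5)) = Mul(Mul(2, b), Add(5, b)) = Mul(2, b, Add(5, b)))
Mul(Mul(Add(Add(19, Mul(-1, Function('X')(4))), 26), Pow(Add(-7, -32), -1)), -7) = Mul(Mul(Add(Add(19, Mul(-1, Mul(2, 4, Add(5, 4)))), 26), Pow(Add(-7, -32), -1)), -7) = Mul(Mul(Add(Add(19, Mul(-1, Mul(2, 4, 9))), 26), Pow(-39, -1)), -7) = Mul(Mul(Add(Add(19, Mul(-1, 72)), 26), Rational(-1, 39)), -7) = Mul(Mul(Add(Add(19, -72), 26), Rational(-1, 39)), -7) = Mul(Mul(Add(-53, 26), Rational(-1, 39)), -7) = Mul(Mul(-27, Rational(-1, 39)), -7) = Mul(Rational(9, 13), -7) = Rational(-63, 13)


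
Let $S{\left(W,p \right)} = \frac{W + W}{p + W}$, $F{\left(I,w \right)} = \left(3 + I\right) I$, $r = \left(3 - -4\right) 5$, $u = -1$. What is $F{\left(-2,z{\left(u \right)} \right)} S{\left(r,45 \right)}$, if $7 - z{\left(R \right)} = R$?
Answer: $- \frac{7}{4} \approx -1.75$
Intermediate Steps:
$z{\left(R \right)} = 7 - R$
$r = 35$ ($r = \left(3 + 4\right) 5 = 7 \cdot 5 = 35$)
$F{\left(I,w \right)} = I \left(3 + I\right)$
$S{\left(W,p \right)} = \frac{2 W}{W + p}$
$F{\left(-2,z{\left(u \right)} \right)} S{\left(r,45 \right)} = - 2 \left(3 - 2\right) 2 \cdot 35 \frac{1}{35 + 45} = \left(-2\right) 1 \cdot 2 \cdot 35 \cdot \frac{1}{80} = - 2 \cdot 2 \cdot 35 \cdot \frac{1}{80} = \left(-2\right) \frac{7}{8} = - \frac{7}{4}$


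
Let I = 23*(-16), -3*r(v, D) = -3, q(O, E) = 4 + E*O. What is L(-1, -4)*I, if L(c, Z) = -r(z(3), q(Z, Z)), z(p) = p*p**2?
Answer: 368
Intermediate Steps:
z(p) = p**3
r(v, D) = 1 (r(v, D) = -1/3*(-3) = 1)
I = -368
L(c, Z) = -1 (L(c, Z) = -1*1 = -1)
L(-1, -4)*I = -1*(-368) = 368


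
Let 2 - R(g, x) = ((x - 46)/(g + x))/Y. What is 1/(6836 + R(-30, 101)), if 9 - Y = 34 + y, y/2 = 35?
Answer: 1349/9224473 ≈ 0.00014624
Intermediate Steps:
y = 70 (y = 2*35 = 70)
Y = -95 (Y = 9 - (34 + 70) = 9 - 1*104 = 9 - 104 = -95)
R(g, x) = 2 + (-46 + x)/(95*(g + x)) (R(g, x) = 2 - (x - 46)/(g + x)/(-95) = 2 - (-46 + x)/(g + x)*(-1)/95 = 2 - (-1)*(-46 + x)/(95*(g + x)) = 2 + (-46 + x)/(95*(g + x)))
1/(6836 + R(-30, 101)) = 1/(6836 + (-46 + 190*(-30) + 191*101)/(95*(-30 + 101))) = 1/(6836 + (1/95)*(-46 - 5700 + 19291)/71) = 1/(6836 + (1/95)*(1/71)*13545) = 1/(6836 + 2709/1349) = 1/(9224473/1349) = 1349/9224473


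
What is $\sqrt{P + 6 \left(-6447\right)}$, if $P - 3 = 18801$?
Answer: $i \sqrt{19878} \approx 140.99 i$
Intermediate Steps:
$P = 18804$ ($P = 3 + 18801 = 18804$)
$\sqrt{P + 6 \left(-6447\right)} = \sqrt{18804 + 6 \left(-6447\right)} = \sqrt{18804 - 38682} = \sqrt{-19878} = i \sqrt{19878}$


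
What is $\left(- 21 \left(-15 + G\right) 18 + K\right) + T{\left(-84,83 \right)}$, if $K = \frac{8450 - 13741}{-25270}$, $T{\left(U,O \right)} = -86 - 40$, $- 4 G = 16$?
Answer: $\frac{178310411}{25270} \approx 7056.2$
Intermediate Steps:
$G = -4$ ($G = \left(- \frac{1}{4}\right) 16 = -4$)
$T{\left(U,O \right)} = -126$ ($T{\left(U,O \right)} = -86 - 40 = -126$)
$K = \frac{5291}{25270}$ ($K = \left(-5291\right) \left(- \frac{1}{25270}\right) = \frac{5291}{25270} \approx 0.20938$)
$\left(- 21 \left(-15 + G\right) 18 + K\right) + T{\left(-84,83 \right)} = \left(- 21 \left(-15 - 4\right) 18 + \frac{5291}{25270}\right) - 126 = \left(- 21 \left(\left(-19\right) 18\right) + \frac{5291}{25270}\right) - 126 = \left(\left(-21\right) \left(-342\right) + \frac{5291}{25270}\right) - 126 = \left(7182 + \frac{5291}{25270}\right) - 126 = \frac{181494431}{25270} - 126 = \frac{178310411}{25270}$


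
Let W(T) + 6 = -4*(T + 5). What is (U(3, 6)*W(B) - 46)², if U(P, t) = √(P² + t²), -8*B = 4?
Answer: 28036 + 6624*√5 ≈ 42848.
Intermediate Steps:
B = -½ (B = -⅛*4 = -½ ≈ -0.50000)
W(T) = -26 - 4*T (W(T) = -6 - 4*(T + 5) = -6 - 4*(5 + T) = -6 + (-20 - 4*T) = -26 - 4*T)
(U(3, 6)*W(B) - 46)² = (√(3² + 6²)*(-26 - 4*(-½)) - 46)² = (√(9 + 36)*(-26 + 2) - 46)² = (√45*(-24) - 46)² = ((3*√5)*(-24) - 46)² = (-72*√5 - 46)² = (-46 - 72*√5)²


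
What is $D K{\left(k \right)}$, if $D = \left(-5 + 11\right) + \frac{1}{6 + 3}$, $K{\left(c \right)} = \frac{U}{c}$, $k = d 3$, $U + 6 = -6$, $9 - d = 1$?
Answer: $- \frac{55}{18} \approx -3.0556$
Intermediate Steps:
$d = 8$ ($d = 9 - 1 = 8$)
$U = -12$ ($U = -6 - 6 = -12$)
$k = 24$ ($k = 8 \cdot 3 = 24$)
$K{\left(c \right)} = - \frac{12}{c}$
$D = \frac{55}{9}$ ($D = 6 + \frac{1}{9} = \frac{55}{9} \approx 6.1111$)
$D K{\left(k \right)} = \frac{55 \left(- \frac{12}{24}\right)}{9} = \frac{55 \left(\left(-12\right) \frac{1}{24}\right)}{9} = \frac{55}{9} \left(- \frac{1}{2}\right) = - \frac{55}{18}$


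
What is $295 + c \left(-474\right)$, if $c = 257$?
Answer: $-121523$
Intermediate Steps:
$295 + c \left(-474\right) = 295 + 257 \left(-474\right) = 295 - 121818 = -121523$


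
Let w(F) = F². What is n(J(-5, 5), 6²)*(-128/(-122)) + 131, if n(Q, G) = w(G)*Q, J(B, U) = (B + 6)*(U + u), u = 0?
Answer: 422711/61 ≈ 6929.7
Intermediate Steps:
J(B, U) = U*(6 + B) (J(B, U) = (B + 6)*(U + 0) = (6 + B)*U = U*(6 + B))
n(Q, G) = Q*G² (n(Q, G) = G²*Q = Q*G²)
n(J(-5, 5), 6²)*(-128/(-122)) + 131 = ((5*(6 - 5))*(6²)²)*(-128/(-122)) + 131 = ((5*1)*36²)*(-128*(-1/122)) + 131 = (5*1296)*(64/61) + 131 = 6480*(64/61) + 131 = 414720/61 + 131 = 422711/61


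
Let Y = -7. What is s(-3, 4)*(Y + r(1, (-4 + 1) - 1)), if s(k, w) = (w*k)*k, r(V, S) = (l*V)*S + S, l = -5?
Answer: 324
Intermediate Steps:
r(V, S) = S - 5*S*V (r(V, S) = (-5*V)*S + S = -5*S*V + S = S - 5*S*V)
s(k, w) = w*k² (s(k, w) = (k*w)*k = w*k²)
s(-3, 4)*(Y + r(1, (-4 + 1) - 1)) = (4*(-3)²)*(-7 + ((-4 + 1) - 1)*(1 - 5*1)) = (4*9)*(-7 + (-3 - 1)*(1 - 5)) = 36*(-7 - 4*(-4)) = 36*(-7 + 16) = 36*9 = 324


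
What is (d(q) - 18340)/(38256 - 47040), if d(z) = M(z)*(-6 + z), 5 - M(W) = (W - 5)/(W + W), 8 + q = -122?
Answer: 41057/19032 ≈ 2.1573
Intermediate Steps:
q = -130 (q = -8 - 122 = -130)
M(W) = 5 - (-5 + W)/(2*W) (M(W) = 5 - (W - 5)/(W + W) = 5 - (-5 + W)/(2*W))
d(z) = (-6 + z)*(5 + 9*z)/(2*z) (d(z) = ((5 + 9*z)/(2*z))*(-6 + z) = (-6 + z)*(5 + 9*z)/(2*z))
(d(q) - 18340)/(38256 - 47040) = ((½)*(-6 - 130)*(5 + 9*(-130))/(-130) - 18340)/(38256 - 47040) = ((½)*(-1/130)*(-136)*(5 - 1170) - 18340)/(-8784) = ((½)*(-1/130)*(-136)*(-1165) - 18340)*(-1/8784) = (-7922/13 - 18340)*(-1/8784) = -246342/13*(-1/8784) = 41057/19032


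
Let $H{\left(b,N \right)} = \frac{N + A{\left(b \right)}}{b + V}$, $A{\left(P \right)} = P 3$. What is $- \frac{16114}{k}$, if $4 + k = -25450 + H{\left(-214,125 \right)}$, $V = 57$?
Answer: $\frac{361414}{570823} \approx 0.63315$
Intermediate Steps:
$A{\left(P \right)} = 3 P$
$H{\left(b,N \right)} = \frac{N + 3 b}{57 + b}$ ($H{\left(b,N \right)} = \frac{N + 3 b}{b + 57} = \frac{N + 3 b}{57 + b}$)
$k = - \frac{3995761}{157}$ ($k = -4 - \left(25450 - \frac{125 + 3 \left(-214\right)}{57 - 214}\right) = -4 - \left(25450 - \frac{125 - 642}{-157}\right) = -4 - \frac{3995133}{157} = - \frac{3995761}{157} \approx -25451.0$)
$- \frac{16114}{k} = - \frac{16114}{- \frac{3995761}{157}} = \left(-16114\right) \left(- \frac{157}{3995761}\right) = \frac{361414}{570823}$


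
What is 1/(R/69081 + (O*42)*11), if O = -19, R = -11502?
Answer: -23027/202134840 ≈ -0.00011392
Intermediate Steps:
1/(R/69081 + (O*42)*11) = 1/(-11502/69081 - 19*42*11) = 1/(-11502*1/69081 - 798*11) = 1/(-3834/23027 - 8778) = 1/(-202134840/23027) = -23027/202134840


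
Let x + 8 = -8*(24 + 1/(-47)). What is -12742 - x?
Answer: -589482/47 ≈ -12542.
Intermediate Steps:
x = -9392/47 (x = -8 - 8*(24 + 1/(-47)) = -8 - 8*(24 - 1/47) = -8 - 8*1127/47 = -8 - 9016/47 = -9392/47 ≈ -199.83)
-12742 - x = -12742 - 1*(-9392/47) = -12742 + 9392/47 = -589482/47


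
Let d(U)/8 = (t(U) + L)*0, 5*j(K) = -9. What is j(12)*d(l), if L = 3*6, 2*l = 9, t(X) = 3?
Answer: 0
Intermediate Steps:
j(K) = -9/5 (j(K) = (1/5)*(-9) = -9/5)
l = 9/2 (l = (1/2)*9 = 9/2 ≈ 4.5000)
L = 18
d(U) = 0 (d(U) = 8*((3 + 18)*0) = 8*(21*0) = 8*0 = 0)
j(12)*d(l) = -9/5*0 = 0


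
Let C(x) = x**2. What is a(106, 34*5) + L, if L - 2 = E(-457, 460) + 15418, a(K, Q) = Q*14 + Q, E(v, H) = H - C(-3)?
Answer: 18421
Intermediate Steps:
E(v, H) = -9 + H (E(v, H) = H - 1*(-3)**2 = H - 1*9 = H - 9 = -9 + H)
a(K, Q) = 15*Q (a(K, Q) = 14*Q + Q = 15*Q)
L = 15871 (L = 2 + ((-9 + 460) + 15418) = 2 + (451 + 15418) = 2 + 15869 = 15871)
a(106, 34*5) + L = 15*(34*5) + 15871 = 15*170 + 15871 = 2550 + 15871 = 18421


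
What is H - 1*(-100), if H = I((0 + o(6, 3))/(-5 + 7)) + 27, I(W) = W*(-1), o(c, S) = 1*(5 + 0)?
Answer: 249/2 ≈ 124.50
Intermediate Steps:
o(c, S) = 5 (o(c, S) = 1*5 = 5)
I(W) = -W
H = 49/2 (H = -(0 + 5)/(-5 + 7) + 27 = -5/2 + 27 = 49/2 ≈ 24.500)
H - 1*(-100) = 49/2 - 1*(-100) = 49/2 + 100 = 249/2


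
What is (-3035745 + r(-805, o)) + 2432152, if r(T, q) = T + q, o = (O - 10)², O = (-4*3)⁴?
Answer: 428962678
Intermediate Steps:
O = 20736 (O = (-12)⁴ = 20736)
o = 429567076 (o = (20736 - 10)² = 20726² = 429567076)
(-3035745 + r(-805, o)) + 2432152 = (-3035745 + (-805 + 429567076)) + 2432152 = (-3035745 + 429566271) + 2432152 = 426530526 + 2432152 = 428962678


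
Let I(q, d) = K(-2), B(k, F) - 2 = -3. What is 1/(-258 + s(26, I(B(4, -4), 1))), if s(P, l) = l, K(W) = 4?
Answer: -1/254 ≈ -0.0039370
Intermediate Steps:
B(k, F) = -1 (B(k, F) = 2 - 3 = -1)
I(q, d) = 4
1/(-258 + s(26, I(B(4, -4), 1))) = 1/(-258 + 4) = 1/(-254) = -1/254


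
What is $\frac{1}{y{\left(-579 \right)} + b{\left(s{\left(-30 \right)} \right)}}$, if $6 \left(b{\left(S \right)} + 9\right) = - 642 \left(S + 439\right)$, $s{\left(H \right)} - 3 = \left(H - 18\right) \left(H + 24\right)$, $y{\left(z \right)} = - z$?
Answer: $- \frac{1}{77540} \approx -1.2897 \cdot 10^{-5}$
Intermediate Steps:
$s{\left(H \right)} = 3 + \left(-18 + H\right) \left(24 + H\right)$ ($s{\left(H \right)} = 3 + \left(H - 18\right) \left(H + 24\right) = 3 + \left(-18 + H\right) \left(24 + H\right)$)
$b{\left(S \right)} = -46982 - 107 S$ ($b{\left(S \right)} = -9 + \frac{\left(-642\right) \left(S + 439\right)}{6} = -9 + \frac{\left(-642\right) \left(439 + S\right)}{6} = -9 + \frac{-281838 - 642 S}{6} = -9 - \left(46973 + 107 S\right) = -46982 - 107 S$)
$\frac{1}{y{\left(-579 \right)} + b{\left(s{\left(-30 \right)} \right)}} = \frac{1}{\left(-1\right) \left(-579\right) - \left(46982 + 107 \left(-429 + \left(-30\right)^{2} + 6 \left(-30\right)\right)\right)} = \frac{1}{579 - \left(46982 + 107 \left(-429 + 900 - 180\right)\right)} = \frac{1}{579 - 78119} = \frac{1}{-77540} = - \frac{1}{77540}$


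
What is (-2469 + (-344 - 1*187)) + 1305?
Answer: -1695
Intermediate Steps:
(-2469 + (-344 - 1*187)) + 1305 = (-2469 + (-344 - 187)) + 1305 = (-2469 - 531) + 1305 = -3000 + 1305 = -1695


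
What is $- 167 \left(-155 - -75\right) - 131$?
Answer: $13229$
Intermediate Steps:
$- 167 \left(-155 - -75\right) - 131 = - 167 \left(-155 + 75\right) - 131 = \left(-167\right) \left(-80\right) - 131 = 13360 - 131 = 13229$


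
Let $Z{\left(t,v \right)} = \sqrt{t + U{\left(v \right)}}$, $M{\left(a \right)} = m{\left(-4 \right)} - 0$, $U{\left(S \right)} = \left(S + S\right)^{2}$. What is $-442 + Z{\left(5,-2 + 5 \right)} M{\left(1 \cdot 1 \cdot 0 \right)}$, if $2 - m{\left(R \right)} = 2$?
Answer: $-442$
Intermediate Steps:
$m{\left(R \right)} = 0$ ($m{\left(R \right)} = 2 - 2 = 0$)
$U{\left(S \right)} = 4 S^{2}$ ($U{\left(S \right)} = \left(2 S\right)^{2} = 4 S^{2}$)
$M{\left(a \right)} = 0$ ($M{\left(a \right)} = 0 - 0 = 0 + 0 = 0$)
$Z{\left(t,v \right)} = \sqrt{t + 4 v^{2}}$
$-442 + Z{\left(5,-2 + 5 \right)} M{\left(1 \cdot 1 \cdot 0 \right)} = -442 + \sqrt{5 + 4 \left(-2 + 5\right)^{2}} \cdot 0 = -442 + \sqrt{5 + 4 \cdot 3^{2}} \cdot 0 = -442 + \sqrt{5 + 4 \cdot 9} \cdot 0 = -442 + \sqrt{5 + 36} \cdot 0 = -442 + \sqrt{41} \cdot 0 = -442 + 0 = -442$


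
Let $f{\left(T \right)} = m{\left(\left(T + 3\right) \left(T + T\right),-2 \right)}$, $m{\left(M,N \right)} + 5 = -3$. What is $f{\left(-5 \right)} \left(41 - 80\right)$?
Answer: $312$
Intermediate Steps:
$m{\left(M,N \right)} = -8$ ($m{\left(M,N \right)} = -5 - 3 = -8$)
$f{\left(T \right)} = -8$
$f{\left(-5 \right)} \left(41 - 80\right) = - 8 \left(41 - 80\right) = \left(-8\right) \left(-39\right) = 312$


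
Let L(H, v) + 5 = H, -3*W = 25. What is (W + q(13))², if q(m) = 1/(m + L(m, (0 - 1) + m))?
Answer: 3364/49 ≈ 68.653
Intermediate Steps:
W = -25/3 (W = -⅓*25 = -25/3 ≈ -8.3333)
L(H, v) = -5 + H
q(m) = 1/(-5 + 2*m) (q(m) = 1/(m + (-5 + m)) = 1/(-5 + 2*m))
(W + q(13))² = (-25/3 + 1/(-5 + 2*13))² = (-25/3 + 1/(-5 + 26))² = (-25/3 + 1/21)² = (-58/7)² = 3364/49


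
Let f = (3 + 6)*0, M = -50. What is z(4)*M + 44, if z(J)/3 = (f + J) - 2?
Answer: -256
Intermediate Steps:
f = 0 (f = 9*0 = 0)
z(J) = -6 + 3*J (z(J) = 3*((0 + J) - 2) = 3*(J - 2) = 3*(-2 + J) = -6 + 3*J)
z(4)*M + 44 = (-6 + 3*4)*(-50) + 44 = (-6 + 12)*(-50) + 44 = 6*(-50) + 44 = -300 + 44 = -256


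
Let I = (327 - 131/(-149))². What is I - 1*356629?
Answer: -5530807113/22201 ≈ -2.4912e+5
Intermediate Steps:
I = 2386713316/22201 (I = (327 - 131*(-1/149))² = (327 + 131/149)² = (48854/149)² = 2386713316/22201 ≈ 1.0750e+5)
I - 1*356629 = 2386713316/22201 - 1*356629 = 2386713316/22201 - 356629 = -5530807113/22201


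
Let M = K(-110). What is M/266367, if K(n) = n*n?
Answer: 12100/266367 ≈ 0.045426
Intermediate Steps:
K(n) = n**2
M = 12100 (M = (-110)**2 = 12100)
M/266367 = 12100/266367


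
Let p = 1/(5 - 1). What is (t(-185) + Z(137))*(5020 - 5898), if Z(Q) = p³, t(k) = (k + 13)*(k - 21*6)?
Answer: -1502911671/32 ≈ -4.6966e+7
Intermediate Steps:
t(k) = (-126 + k)*(13 + k) (t(k) = (13 + k)*(k - 126) = (13 + k)*(-126 + k) = (-126 + k)*(13 + k))
p = ¼ (p = 1/4 = ¼ ≈ 0.25000)
Z(Q) = 1/64 (Z(Q) = (¼)³ = 1/64)
(t(-185) + Z(137))*(5020 - 5898) = ((-1638 + (-185)² - 113*(-185)) + 1/64)*(5020 - 5898) = ((-1638 + 34225 + 20905) + 1/64)*(-878) = (53492 + 1/64)*(-878) = (3423489/64)*(-878) = -1502911671/32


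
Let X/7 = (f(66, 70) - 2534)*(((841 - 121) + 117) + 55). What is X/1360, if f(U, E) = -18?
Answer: -995918/85 ≈ -11717.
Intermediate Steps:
X = -15934688 (X = 7*((-18 - 2534)*(((841 - 121) + 117) + 55)) = 7*(-2552*((720 + 117) + 55)) = 7*(-2552*(837 + 55)) = 7*(-2552*892) = 7*(-2276384) = -15934688)
X/1360 = -15934688/1360 = -15934688*1/1360 = -995918/85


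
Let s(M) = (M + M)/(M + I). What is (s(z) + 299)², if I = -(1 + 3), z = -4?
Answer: 90000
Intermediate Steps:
I = -4 (I = -1*4 = -4)
s(M) = 2*M/(-4 + M) (s(M) = (M + M)/(M - 4) = (2*M)/(-4 + M) = 2*M/(-4 + M))
(s(z) + 299)² = (2*(-4)/(-4 - 4) + 299)² = (2*(-4)/(-8) + 299)² = (2*(-4)*(-⅛) + 299)² = (1 + 299)² = 300² = 90000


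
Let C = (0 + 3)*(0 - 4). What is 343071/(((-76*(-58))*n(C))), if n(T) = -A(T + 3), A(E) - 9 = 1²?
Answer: -343071/44080 ≈ -7.7829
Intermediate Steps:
A(E) = 10 (A(E) = 9 + 1² = 9 + 1 = 10)
C = -12 (C = 3*(-4) = -12)
n(T) = -10 (n(T) = -1*10 = -10)
343071/(((-76*(-58))*n(C))) = 343071/((-76*(-58)*(-10))) = 343071/((4408*(-10))) = 343071/(-44080) = 343071*(-1/44080) = -343071/44080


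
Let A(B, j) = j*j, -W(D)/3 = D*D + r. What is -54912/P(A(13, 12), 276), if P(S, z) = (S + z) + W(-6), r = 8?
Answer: -572/3 ≈ -190.67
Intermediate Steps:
W(D) = -24 - 3*D**2 (W(D) = -3*(D*D + 8) = -3*(D**2 + 8) = -3*(8 + D**2) = -24 - 3*D**2)
A(B, j) = j**2
P(S, z) = -132 + S + z (P(S, z) = (S + z) + (-24 - 3*(-6)**2) = (S + z) + (-24 - 3*36) = (S + z) + (-24 - 108) = (S + z) - 132 = -132 + S + z)
-54912/P(A(13, 12), 276) = -54912/(-132 + 12**2 + 276) = -54912/(-132 + 144 + 276) = -54912/288 = -54912*1/288 = -572/3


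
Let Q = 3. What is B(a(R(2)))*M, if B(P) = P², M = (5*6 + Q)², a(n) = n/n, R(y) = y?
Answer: 1089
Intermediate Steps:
a(n) = 1
M = 1089 (M = (5*6 + 3)² = (30 + 3)² = 33² = 1089)
B(a(R(2)))*M = 1²*1089 = 1*1089 = 1089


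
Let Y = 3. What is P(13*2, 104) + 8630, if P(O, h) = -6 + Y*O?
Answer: 8702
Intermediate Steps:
P(O, h) = -6 + 3*O
P(13*2, 104) + 8630 = (-6 + 3*(13*2)) + 8630 = (-6 + 3*26) + 8630 = (-6 + 78) + 8630 = 72 + 8630 = 8702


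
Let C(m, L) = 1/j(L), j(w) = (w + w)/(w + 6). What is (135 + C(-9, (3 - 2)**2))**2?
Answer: 76729/4 ≈ 19182.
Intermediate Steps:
j(w) = 2*w/(6 + w) (j(w) = (2*w)/(6 + w) = 2*w/(6 + w))
C(m, L) = (6 + L)/(2*L) (C(m, L) = 1/(2*L/(6 + L)) = (6 + L)/(2*L))
(135 + C(-9, (3 - 2)**2))**2 = (135 + (6 + (3 - 2)**2)/(2*((3 - 2)**2)))**2 = (135 + (6 + 1**2)/(2*(1**2)))**2 = (135 + (1/2)*(6 + 1)/1)**2 = (135 + (1/2)*1*7)**2 = (135 + 7/2)**2 = (277/2)**2 = 76729/4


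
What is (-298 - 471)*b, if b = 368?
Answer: -282992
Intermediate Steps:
(-298 - 471)*b = (-298 - 471)*368 = -769*368 = -282992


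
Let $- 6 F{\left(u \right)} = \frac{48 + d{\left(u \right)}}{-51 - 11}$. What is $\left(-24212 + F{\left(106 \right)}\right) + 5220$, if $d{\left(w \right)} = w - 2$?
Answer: $- \frac{1766218}{93} \approx -18992.0$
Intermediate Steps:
$d{\left(w \right)} = -2 + w$
$F{\left(u \right)} = \frac{23}{186} + \frac{u}{372}$ ($F{\left(u \right)} = - \frac{\left(48 + \left(-2 + u\right)\right) \frac{1}{-51 - 11}}{6} = - \frac{\left(46 + u\right) \frac{1}{-62}}{6} = - \frac{\left(46 + u\right) \left(- \frac{1}{62}\right)}{6} = - \frac{- \frac{23}{31} - \frac{u}{62}}{6} = \frac{23}{186} + \frac{u}{372}$)
$\left(-24212 + F{\left(106 \right)}\right) + 5220 = \left(-24212 + \left(\frac{23}{186} + \frac{1}{372} \cdot 106\right)\right) + 5220 = \left(-24212 + \left(\frac{23}{186} + \frac{53}{186}\right)\right) + 5220 = \left(-24212 + \frac{38}{93}\right) + 5220 = - \frac{2251678}{93} + 5220 = - \frac{1766218}{93}$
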